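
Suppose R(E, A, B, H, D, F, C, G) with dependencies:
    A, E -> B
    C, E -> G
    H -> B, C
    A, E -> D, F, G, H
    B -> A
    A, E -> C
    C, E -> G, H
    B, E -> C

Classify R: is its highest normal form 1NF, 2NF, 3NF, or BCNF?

Candidate keys: {A, E}, {B, E}, {C, E}, {E, H}. Prime attributes: {A, B, C, E, H}.
H -> B, C: {H}⁺ = {A, B, C, H}, which is not all of the attributes, so the left side is not a superkey — BCNF is violated.
Since {B, C} ⊆ prime attributes and every other non-superkey FD also has a prime right side, the schema is in 3NF.

3NF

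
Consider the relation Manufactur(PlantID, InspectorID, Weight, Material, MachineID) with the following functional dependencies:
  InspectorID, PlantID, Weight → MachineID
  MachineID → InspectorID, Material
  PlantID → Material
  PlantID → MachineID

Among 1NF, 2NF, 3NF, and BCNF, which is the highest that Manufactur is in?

Candidate key: {PlantID, Weight}. Prime attributes: {PlantID, Weight}.
MachineID → InspectorID, Material: {MachineID}⁺ = {InspectorID, MachineID, Material}, which is not all of the attributes, so the left side is not a superkey — BCNF is violated.
MachineID → InspectorID, Material has non-prime {InspectorID, Material} on the right and a non-superkey on the left, so 3NF fails.
{PlantID} is a proper subset of the key {PlantID, Weight}, and {PlantID}⁺ contains the non-prime attributes {InspectorID, MachineID, Material} — a partial dependency, so 2NF is violated.

1NF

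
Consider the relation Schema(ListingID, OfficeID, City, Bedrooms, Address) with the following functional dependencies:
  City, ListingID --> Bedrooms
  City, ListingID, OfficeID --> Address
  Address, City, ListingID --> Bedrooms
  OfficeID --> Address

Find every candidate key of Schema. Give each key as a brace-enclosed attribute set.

{City, ListingID, OfficeID} never appear on the right of any FD, so every key must include all of them.
{City, ListingID, OfficeID}⁺ = {Address, Bedrooms, City, ListingID, OfficeID} — all of the relation — so {City, ListingID, OfficeID} is a candidate key.
No smaller or unrelated set reaches every attribute, so there are no other keys.

{City, ListingID, OfficeID}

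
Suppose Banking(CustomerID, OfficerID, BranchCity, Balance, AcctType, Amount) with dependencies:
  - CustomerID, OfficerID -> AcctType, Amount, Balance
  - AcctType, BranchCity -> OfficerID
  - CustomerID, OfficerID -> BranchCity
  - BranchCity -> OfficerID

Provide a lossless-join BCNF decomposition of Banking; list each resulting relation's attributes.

Candidate keys of the original relation: {BranchCity, CustomerID}, {CustomerID, OfficerID}.
Within {AcctType, Amount, Balance, BranchCity, CustomerID, OfficerID}: {AcctType, BranchCity}⁺ ∩ {AcctType, Amount, Balance, BranchCity, CustomerID, OfficerID} = {AcctType, BranchCity, OfficerID}, not the whole set, so AcctType, BranchCity -> OfficerID violates BCNF; decompose into {AcctType, BranchCity, OfficerID} and {AcctType, Amount, Balance, BranchCity, CustomerID}.
Within {AcctType, BranchCity, OfficerID}: {BranchCity}⁺ ∩ {AcctType, BranchCity, OfficerID} = {BranchCity, OfficerID}, not the whole set, so BranchCity -> OfficerID violates BCNF; decompose into {BranchCity, OfficerID} and {AcctType, BranchCity}.
{BranchCity, OfficerID} is in BCNF.
{AcctType, BranchCity} is in BCNF.
{AcctType, Amount, Balance, BranchCity, CustomerID} is in BCNF.

{AcctType, Amount, Balance, BranchCity, CustomerID}; {BranchCity, OfficerID}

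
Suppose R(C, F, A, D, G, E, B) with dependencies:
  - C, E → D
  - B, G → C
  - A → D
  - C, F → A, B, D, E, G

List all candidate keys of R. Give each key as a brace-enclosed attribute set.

No FD produces {F}, so it must be in every candidate key.
{C, F}⁺ = {A, B, C, D, E, F, G}, which is every attribute, so {C, F} is a candidate key.
{B, F, G}⁺ = {A, B, C, D, E, F, G}, which is every attribute, so {B, F, G} is a candidate key.
Any other superkey properly contains one of these, so there are no further candidate keys.

{B, F, G}, {C, F}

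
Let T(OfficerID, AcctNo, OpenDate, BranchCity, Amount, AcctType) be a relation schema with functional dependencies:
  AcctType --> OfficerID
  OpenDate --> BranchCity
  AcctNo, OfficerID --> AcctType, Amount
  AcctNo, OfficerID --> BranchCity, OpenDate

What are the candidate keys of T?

{AcctNo, AcctType}, {AcctNo, OfficerID}

No FD produces {AcctNo}, so it must be in every candidate key.
{AcctNo, AcctType} is a candidate key since {AcctNo, AcctType}⁺ = {AcctNo, AcctType, Amount, BranchCity, OfficerID, OpenDate} covers every attribute.
{AcctNo, OfficerID} is a candidate key since {AcctNo, OfficerID}⁺ = {AcctNo, AcctType, Amount, BranchCity, OfficerID, OpenDate} covers every attribute.
These are minimal and exhaustive — every other superkey contains one of them.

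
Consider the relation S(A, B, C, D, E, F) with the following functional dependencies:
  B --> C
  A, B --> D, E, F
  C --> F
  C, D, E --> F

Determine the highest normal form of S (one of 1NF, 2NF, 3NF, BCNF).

Candidate key: {A, B}. Prime attributes: {A, B}.
For B --> C we have {B}⁺ = {B, C, F}; {B} is not a superkey, so BCNF fails.
B --> C has non-prime {C} on the right and a non-superkey on the left, so 3NF fails.
The proper key subset {B} of {A, B} determines non-prime {C, F}, so the relation is not even in 2NF.

1NF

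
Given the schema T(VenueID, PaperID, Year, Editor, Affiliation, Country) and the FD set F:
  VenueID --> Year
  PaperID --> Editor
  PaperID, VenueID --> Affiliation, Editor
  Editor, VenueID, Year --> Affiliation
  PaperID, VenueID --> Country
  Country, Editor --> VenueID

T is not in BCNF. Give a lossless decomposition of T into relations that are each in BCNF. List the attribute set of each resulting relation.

Candidate keys of the original relation: {Country, PaperID}, {PaperID, VenueID}.
In {Affiliation, Country, Editor, PaperID, VenueID, Year}, {VenueID} is not a superkey ({VenueID}⁺ restricted to this set is {VenueID, Year}), so split on VenueID --> Year into {VenueID, Year} and {Affiliation, Country, Editor, PaperID, VenueID}.
{VenueID, Year} has no BCNF violation.
In {Affiliation, Country, Editor, PaperID, VenueID}, {PaperID} is not a superkey ({PaperID}⁺ restricted to this set is {Editor, PaperID}), so split on PaperID --> Editor into {Editor, PaperID} and {Affiliation, Country, PaperID, VenueID}.
{Editor, PaperID} has no BCNF violation.
{Affiliation, Country, PaperID, VenueID} has no BCNF violation.

{Affiliation, Country, PaperID, VenueID}; {Editor, PaperID}; {VenueID, Year}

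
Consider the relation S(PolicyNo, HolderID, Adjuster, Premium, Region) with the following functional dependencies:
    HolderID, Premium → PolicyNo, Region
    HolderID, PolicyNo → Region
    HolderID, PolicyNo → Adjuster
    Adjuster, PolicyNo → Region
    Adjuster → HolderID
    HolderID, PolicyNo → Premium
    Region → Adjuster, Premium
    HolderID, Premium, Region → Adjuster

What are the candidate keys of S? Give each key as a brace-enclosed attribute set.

{Region}⁺ = {Adjuster, HolderID, PolicyNo, Premium, Region}, which is every attribute, so {Region} is a candidate key.
{Adjuster, PolicyNo}⁺ = {Adjuster, HolderID, PolicyNo, Premium, Region}, which is every attribute, so {Adjuster, PolicyNo} is a candidate key.
{Adjuster, Premium}⁺ = {Adjuster, HolderID, PolicyNo, Premium, Region}, which is every attribute, so {Adjuster, Premium} is a candidate key.
{HolderID, PolicyNo}⁺ = {Adjuster, HolderID, PolicyNo, Premium, Region}, which is every attribute, so {HolderID, PolicyNo} is a candidate key.
{HolderID, Premium}⁺ = {Adjuster, HolderID, PolicyNo, Premium, Region}, which is every attribute, so {HolderID, Premium} is a candidate key.
Any other superkey properly contains one of these, so there are no further candidate keys.

{Adjuster, PolicyNo}, {Adjuster, Premium}, {HolderID, PolicyNo}, {HolderID, Premium}, {Region}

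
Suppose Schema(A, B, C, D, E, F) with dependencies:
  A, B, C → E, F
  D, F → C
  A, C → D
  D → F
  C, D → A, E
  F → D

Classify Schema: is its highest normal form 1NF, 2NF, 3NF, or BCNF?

Candidate keys: {A, B, C}, {B, D}, {B, F}. Prime attributes: {A, B, C, D, F}.
D, F → C breaks BCNF: {D, F}⁺ = {A, C, D, E, F}, so {D, F} is not a superkey.
C, D → A, E determines the non-prime attribute {E} from a non-superkey — 3NF is violated.
Since {D} ⊂ {B, D} and {D}⁺ ⊇ {E} with {E} non-prime, there is a partial dependency; 2NF fails.

1NF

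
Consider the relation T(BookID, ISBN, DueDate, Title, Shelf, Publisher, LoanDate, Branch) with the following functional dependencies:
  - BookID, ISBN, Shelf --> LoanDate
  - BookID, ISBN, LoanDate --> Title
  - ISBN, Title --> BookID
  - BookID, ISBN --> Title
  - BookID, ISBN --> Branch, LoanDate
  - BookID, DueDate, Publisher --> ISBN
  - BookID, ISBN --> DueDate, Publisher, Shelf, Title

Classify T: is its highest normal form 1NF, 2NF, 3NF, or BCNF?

Candidate keys: {BookID, DueDate, Publisher}, {BookID, ISBN}, {ISBN, Title}. Prime attributes: {BookID, DueDate, ISBN, Publisher, Title}.
Each dependency's left side is a superkey — BCNF holds.

BCNF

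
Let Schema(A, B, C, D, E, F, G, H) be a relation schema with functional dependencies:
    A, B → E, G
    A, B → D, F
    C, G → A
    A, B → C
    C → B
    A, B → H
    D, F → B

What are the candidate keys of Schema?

{A, B} is a candidate key since {A, B}⁺ = {A, B, C, D, E, F, G, H} covers every attribute.
{A, C} is a candidate key since {A, C}⁺ = {A, B, C, D, E, F, G, H} covers every attribute.
{C, G} is a candidate key since {C, G}⁺ = {A, B, C, D, E, F, G, H} covers every attribute.
{A, D, F} is a candidate key since {A, D, F}⁺ = {A, B, C, D, E, F, G, H} covers every attribute.
These are minimal and exhaustive — every other superkey contains one of them.

{A, B}, {A, C}, {A, D, F}, {C, G}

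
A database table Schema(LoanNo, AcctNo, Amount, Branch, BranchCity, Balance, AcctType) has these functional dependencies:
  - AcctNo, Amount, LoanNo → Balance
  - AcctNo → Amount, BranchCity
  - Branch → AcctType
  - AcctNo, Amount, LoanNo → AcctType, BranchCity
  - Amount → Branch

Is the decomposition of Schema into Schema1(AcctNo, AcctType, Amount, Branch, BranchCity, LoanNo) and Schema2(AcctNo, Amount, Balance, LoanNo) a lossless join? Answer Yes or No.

Yes

Common attributes: {AcctNo, Amount, LoanNo}; their closure is {AcctNo, AcctType, Amount, Balance, Branch, BranchCity, LoanNo}.
Schema1 is contained in that closure, so Schema1 ∩ Schema2 → Schema1 holds and the join is lossless.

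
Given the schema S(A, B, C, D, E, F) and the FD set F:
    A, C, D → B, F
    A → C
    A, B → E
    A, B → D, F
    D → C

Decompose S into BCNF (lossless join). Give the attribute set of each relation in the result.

{A, B, D, E, F}; {A, C}

Candidate keys of the original relation: {A, B}, {A, D}.
Within {A, B, C, D, E, F}: {A}⁺ ∩ {A, B, C, D, E, F} = {A, C}, not the whole set, so A → C violates BCNF; decompose into {A, C} and {A, B, D, E, F}.
{A, C} is in BCNF.
{A, B, D, E, F} is in BCNF.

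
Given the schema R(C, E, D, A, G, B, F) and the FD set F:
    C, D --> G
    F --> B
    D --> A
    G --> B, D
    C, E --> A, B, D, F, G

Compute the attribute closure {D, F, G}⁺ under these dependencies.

Start with {D, F, G}.
F --> B applies; add {B} → now {B, D, F, G}.
D --> A applies; add {A} → now {A, B, D, F, G}.
No further FD applies.

{A, B, D, F, G}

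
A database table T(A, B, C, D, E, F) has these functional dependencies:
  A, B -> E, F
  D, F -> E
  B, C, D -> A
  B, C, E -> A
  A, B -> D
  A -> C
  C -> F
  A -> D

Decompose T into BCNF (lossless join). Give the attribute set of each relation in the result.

{A, B}; {A, C, D}; {C, F}; {D, E, F}

Candidate keys of the original relation: {A, B}, {B, C, D}, {B, C, E}.
{A, B, C, D, E, F}: {D, F} determines {D, E, F} here but is not a superkey — split on D, F -> E, giving {D, E, F} and {A, B, C, D, F}.
{D, E, F}: every determinant is a superkey — BCNF.
{A, B, C, D, F}: {A} determines {A, C, D, F} here but is not a superkey — split on A -> C, D, F, giving {A, C, D, F} and {A, B}.
{A, C, D, F}: {C} determines {C, F} here but is not a superkey — split on C -> F, giving {C, F} and {A, C, D}.
{C, F}: every determinant is a superkey — BCNF.
{A, C, D}: every determinant is a superkey — BCNF.
{A, B}: every determinant is a superkey — BCNF.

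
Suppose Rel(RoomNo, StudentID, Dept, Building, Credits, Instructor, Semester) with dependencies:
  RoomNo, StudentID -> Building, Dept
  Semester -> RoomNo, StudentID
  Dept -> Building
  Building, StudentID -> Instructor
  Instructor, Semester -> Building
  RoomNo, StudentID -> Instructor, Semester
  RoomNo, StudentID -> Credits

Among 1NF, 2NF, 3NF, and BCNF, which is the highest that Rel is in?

2NF

Candidate keys: {RoomNo, StudentID}, {Semester}. Prime attributes: {RoomNo, Semester, StudentID}.
For Dept -> Building we have {Dept}⁺ = {Building, Dept}; {Dept} is not a superkey, so BCNF fails.
Dept -> Building has non-prime {Building} on the right and a non-superkey on the left, so 3NF fails.
No proper subset of a key has a non-prime attribute in its closure, so there is no partial dependency; 2NF holds.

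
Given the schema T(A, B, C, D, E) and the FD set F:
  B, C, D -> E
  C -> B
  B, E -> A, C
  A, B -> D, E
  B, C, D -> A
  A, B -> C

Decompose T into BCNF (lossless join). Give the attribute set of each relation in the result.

{A, C, D, E}; {B, C}

Candidate keys of the original relation: {A, B}, {A, C}, {B, E}, {C, D}, {C, E}.
Within {A, B, C, D, E}: {C}⁺ ∩ {A, B, C, D, E} = {B, C}, not the whole set, so C -> B violates BCNF; decompose into {B, C} and {A, C, D, E}.
{B, C} has no BCNF violation.
{A, C, D, E} has no BCNF violation.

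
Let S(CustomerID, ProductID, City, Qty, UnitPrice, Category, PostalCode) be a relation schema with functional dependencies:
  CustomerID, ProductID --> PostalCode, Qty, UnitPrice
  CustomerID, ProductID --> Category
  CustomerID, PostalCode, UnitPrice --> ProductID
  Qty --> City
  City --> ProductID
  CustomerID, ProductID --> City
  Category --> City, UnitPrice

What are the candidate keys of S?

{Category, CustomerID}, {City, CustomerID}, {CustomerID, PostalCode, UnitPrice}, {CustomerID, ProductID}, {CustomerID, Qty}

{CustomerID} never appears on the right of any FD, so every key must include it.
Closure of {Category, CustomerID} is {Category, City, CustomerID, PostalCode, ProductID, Qty, UnitPrice}, the whole schema; {Category, CustomerID} is a candidate key.
Closure of {City, CustomerID} is {Category, City, CustomerID, PostalCode, ProductID, Qty, UnitPrice}, the whole schema; {City, CustomerID} is a candidate key.
Closure of {CustomerID, ProductID} is {Category, City, CustomerID, PostalCode, ProductID, Qty, UnitPrice}, the whole schema; {CustomerID, ProductID} is a candidate key.
Closure of {CustomerID, Qty} is {Category, City, CustomerID, PostalCode, ProductID, Qty, UnitPrice}, the whole schema; {CustomerID, Qty} is a candidate key.
Closure of {CustomerID, PostalCode, UnitPrice} is {Category, City, CustomerID, PostalCode, ProductID, Qty, UnitPrice}, the whole schema; {CustomerID, PostalCode, UnitPrice} is a candidate key.
Any other superkey properly contains one of these, so there are no further candidate keys.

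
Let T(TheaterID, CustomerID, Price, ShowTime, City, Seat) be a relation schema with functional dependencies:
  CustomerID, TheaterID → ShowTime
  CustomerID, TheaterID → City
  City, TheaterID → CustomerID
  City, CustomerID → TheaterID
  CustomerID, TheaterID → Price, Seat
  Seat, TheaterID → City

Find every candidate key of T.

Closure of {City, CustomerID} is {City, CustomerID, Price, Seat, ShowTime, TheaterID}, the whole schema; {City, CustomerID} is a candidate key.
Closure of {City, TheaterID} is {City, CustomerID, Price, Seat, ShowTime, TheaterID}, the whole schema; {City, TheaterID} is a candidate key.
Closure of {CustomerID, TheaterID} is {City, CustomerID, Price, Seat, ShowTime, TheaterID}, the whole schema; {CustomerID, TheaterID} is a candidate key.
Closure of {Seat, TheaterID} is {City, CustomerID, Price, Seat, ShowTime, TheaterID}, the whole schema; {Seat, TheaterID} is a candidate key.
Any other superkey properly contains one of these, so there are no further candidate keys.

{City, CustomerID}, {City, TheaterID}, {CustomerID, TheaterID}, {Seat, TheaterID}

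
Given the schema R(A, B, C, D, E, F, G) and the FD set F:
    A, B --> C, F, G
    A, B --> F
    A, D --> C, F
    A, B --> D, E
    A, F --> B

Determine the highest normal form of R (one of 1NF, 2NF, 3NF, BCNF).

BCNF

Candidate keys: {A, B}, {A, D}, {A, F}. Prime attributes: {A, B, D, F}.
Every FD has a superkey on the left, so the relation is in BCNF.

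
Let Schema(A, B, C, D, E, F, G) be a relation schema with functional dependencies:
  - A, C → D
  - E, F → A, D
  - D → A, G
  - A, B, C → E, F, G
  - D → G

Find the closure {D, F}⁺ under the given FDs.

{A, D, F, G}

Start with {D, F}.
D → A, G applies; add {A, G} → now {A, D, F, G}.
No further FD applies.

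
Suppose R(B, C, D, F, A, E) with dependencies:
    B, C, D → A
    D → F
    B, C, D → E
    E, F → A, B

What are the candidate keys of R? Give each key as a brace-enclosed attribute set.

{B, C, D}, {C, D, E}

No FD produces {C, D}, so they must be in every candidate key.
{B, C, D}⁺ = {A, B, C, D, E, F}, which is every attribute, so {B, C, D} is a candidate key.
{C, D, E}⁺ = {A, B, C, D, E, F}, which is every attribute, so {C, D, E} is a candidate key.
Any other superkey properly contains one of these, so there are no further candidate keys.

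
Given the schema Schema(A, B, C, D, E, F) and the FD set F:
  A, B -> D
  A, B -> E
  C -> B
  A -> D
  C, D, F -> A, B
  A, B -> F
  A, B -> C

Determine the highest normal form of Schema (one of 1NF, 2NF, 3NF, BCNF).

Candidate keys: {A, B}, {A, C}, {C, D, F}. Prime attributes: {A, B, C, D, F}.
C -> B breaks BCNF: {C}⁺ = {B, C}, so {C} is not a superkey.
Its right-hand attributes {B} are all prime, as are those of every other non-superkey FD — the relation is in 3NF.

3NF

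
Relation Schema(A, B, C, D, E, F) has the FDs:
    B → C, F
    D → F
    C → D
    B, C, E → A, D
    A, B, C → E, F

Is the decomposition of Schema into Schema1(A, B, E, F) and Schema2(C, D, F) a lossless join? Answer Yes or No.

No

Common attributes: {F}; their closure is {F}.
Schema1 ⊄ {F} and Schema2 ⊄ {F}, so the split is lossy.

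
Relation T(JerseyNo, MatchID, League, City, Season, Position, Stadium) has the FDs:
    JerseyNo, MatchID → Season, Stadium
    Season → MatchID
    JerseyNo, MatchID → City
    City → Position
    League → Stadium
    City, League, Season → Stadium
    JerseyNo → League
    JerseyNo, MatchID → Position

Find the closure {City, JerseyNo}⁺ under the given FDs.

Start with {City, JerseyNo}.
City → Position applies; add {Position} → now {City, JerseyNo, Position}.
JerseyNo → League applies; add {League} → now {City, JerseyNo, League, Position}.
League → Stadium applies; add {Stadium} → now {City, JerseyNo, League, Position, Stadium}.
No further FD applies.

{City, JerseyNo, League, Position, Stadium}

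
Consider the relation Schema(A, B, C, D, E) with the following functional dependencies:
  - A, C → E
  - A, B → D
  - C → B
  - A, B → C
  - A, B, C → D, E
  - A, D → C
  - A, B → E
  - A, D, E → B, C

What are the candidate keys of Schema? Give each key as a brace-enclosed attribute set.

{A, B}, {A, C}, {A, D}

{A} never appears on the right of any FD, so every key must include it.
{A, B} is a candidate key since {A, B}⁺ = {A, B, C, D, E} covers every attribute.
{A, C} is a candidate key since {A, C}⁺ = {A, B, C, D, E} covers every attribute.
{A, D} is a candidate key since {A, D}⁺ = {A, B, C, D, E} covers every attribute.
Any other superkey properly contains one of these, so there are no further candidate keys.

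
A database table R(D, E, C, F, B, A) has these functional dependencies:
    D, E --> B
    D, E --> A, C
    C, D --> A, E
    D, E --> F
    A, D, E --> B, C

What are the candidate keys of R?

No FD produces {D}, so it must be in every candidate key.
{C, D} is a candidate key since {C, D}⁺ = {A, B, C, D, E, F} covers every attribute.
{D, E} is a candidate key since {D, E}⁺ = {A, B, C, D, E, F} covers every attribute.
No proper subset of any of these is a key, and no other minimal superkey exists.

{C, D}, {D, E}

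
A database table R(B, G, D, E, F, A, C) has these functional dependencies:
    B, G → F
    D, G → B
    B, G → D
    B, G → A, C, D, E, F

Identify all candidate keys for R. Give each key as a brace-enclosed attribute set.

Attributes never on any right-hand side: {G} — every candidate key must contain it.
{B, G}⁺ = {A, B, C, D, E, F, G}, which is every attribute, so {B, G} is a candidate key.
{D, G}⁺ = {A, B, C, D, E, F, G}, which is every attribute, so {D, G} is a candidate key.
Any other superkey properly contains one of these, so there are no further candidate keys.

{B, G}, {D, G}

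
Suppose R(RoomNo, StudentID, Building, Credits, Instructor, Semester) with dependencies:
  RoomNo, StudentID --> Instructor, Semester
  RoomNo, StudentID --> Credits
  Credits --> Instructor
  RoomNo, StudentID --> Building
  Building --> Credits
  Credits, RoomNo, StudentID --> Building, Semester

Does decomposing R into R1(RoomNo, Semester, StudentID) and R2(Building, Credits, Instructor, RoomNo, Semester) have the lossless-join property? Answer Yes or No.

The shared attributes are {RoomNo, Semester} and {RoomNo, Semester}⁺ = {RoomNo, Semester}.
R1 ⊄ {RoomNo, Semester} and R2 ⊄ {RoomNo, Semester}, so the split is lossy.

No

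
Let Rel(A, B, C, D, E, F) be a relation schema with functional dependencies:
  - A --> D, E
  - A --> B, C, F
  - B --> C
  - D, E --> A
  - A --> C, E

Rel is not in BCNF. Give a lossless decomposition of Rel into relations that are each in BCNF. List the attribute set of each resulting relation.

{A, B, D, E, F}; {B, C}

Candidate keys of the original relation: {A}, {D, E}.
Within {A, B, C, D, E, F}: {B}⁺ ∩ {A, B, C, D, E, F} = {B, C}, not the whole set, so B --> C violates BCNF; decompose into {B, C} and {A, B, D, E, F}.
{B, C} is in BCNF.
{A, B, D, E, F} is in BCNF.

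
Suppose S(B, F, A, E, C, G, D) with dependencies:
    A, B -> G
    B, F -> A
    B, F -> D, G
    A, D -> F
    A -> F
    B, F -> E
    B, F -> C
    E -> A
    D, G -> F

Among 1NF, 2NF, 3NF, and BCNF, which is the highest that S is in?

Candidate keys: {A, B}, {B, D, G}, {B, E}, {B, F}. Prime attributes: {A, B, D, E, F, G}.
For A, D -> F we have {A, D}⁺ = {A, D, F}; {A, D} is not a superkey, so BCNF fails.
Its right-hand attributes {F} are all prime, as are those of every other non-superkey FD — the relation is in 3NF.

3NF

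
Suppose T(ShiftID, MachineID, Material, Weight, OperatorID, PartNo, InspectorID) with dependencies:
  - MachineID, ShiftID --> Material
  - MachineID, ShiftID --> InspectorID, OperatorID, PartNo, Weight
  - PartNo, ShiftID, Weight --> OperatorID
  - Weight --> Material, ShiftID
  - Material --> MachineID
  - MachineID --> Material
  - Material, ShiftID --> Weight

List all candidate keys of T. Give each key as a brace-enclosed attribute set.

{MachineID, ShiftID}, {Material, ShiftID}, {Weight}

Closure of {Weight} is {InspectorID, MachineID, Material, OperatorID, PartNo, ShiftID, Weight}, the whole schema; {Weight} is a candidate key.
Closure of {MachineID, ShiftID} is {InspectorID, MachineID, Material, OperatorID, PartNo, ShiftID, Weight}, the whole schema; {MachineID, ShiftID} is a candidate key.
Closure of {Material, ShiftID} is {InspectorID, MachineID, Material, OperatorID, PartNo, ShiftID, Weight}, the whole schema; {Material, ShiftID} is a candidate key.
No proper subset of any of these is a key, and no other minimal superkey exists.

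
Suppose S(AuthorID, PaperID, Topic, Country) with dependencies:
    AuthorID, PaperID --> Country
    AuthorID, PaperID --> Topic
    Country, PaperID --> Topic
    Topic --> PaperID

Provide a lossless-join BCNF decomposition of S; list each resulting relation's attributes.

Candidate keys of the original relation: {AuthorID, PaperID}, {AuthorID, Topic}.
In {AuthorID, Country, PaperID, Topic}, {Country, PaperID} is not a superkey ({Country, PaperID}⁺ restricted to this set is {Country, PaperID, Topic}), so split on Country, PaperID --> Topic into {Country, PaperID, Topic} and {AuthorID, Country, PaperID}.
In {Country, PaperID, Topic}, {Topic} is not a superkey ({Topic}⁺ restricted to this set is {PaperID, Topic}), so split on Topic --> PaperID into {PaperID, Topic} and {Country, Topic}.
{PaperID, Topic}: every determinant is a superkey — BCNF.
{Country, Topic}: every determinant is a superkey — BCNF.
{AuthorID, Country, PaperID}: every determinant is a superkey — BCNF.

{AuthorID, Country, PaperID}; {Country, Topic}; {PaperID, Topic}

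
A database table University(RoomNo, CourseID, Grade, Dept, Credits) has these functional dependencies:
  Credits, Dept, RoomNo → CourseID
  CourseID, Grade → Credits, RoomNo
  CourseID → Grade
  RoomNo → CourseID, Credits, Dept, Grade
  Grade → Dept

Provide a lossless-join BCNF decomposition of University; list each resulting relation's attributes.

{CourseID, Credits, Grade, RoomNo}; {Dept, Grade}

Candidate keys of the original relation: {CourseID}, {RoomNo}.
{CourseID, Credits, Dept, Grade, RoomNo}: {Grade} determines {Dept, Grade} here but is not a superkey — split on Grade → Dept, giving {Dept, Grade} and {CourseID, Credits, Grade, RoomNo}.
{Dept, Grade}: every determinant is a superkey — BCNF.
{CourseID, Credits, Grade, RoomNo}: every determinant is a superkey — BCNF.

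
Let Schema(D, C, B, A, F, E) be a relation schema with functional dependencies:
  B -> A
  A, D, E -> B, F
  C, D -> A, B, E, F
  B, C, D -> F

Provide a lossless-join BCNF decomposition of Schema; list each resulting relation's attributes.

{A, B}; {B, C, D, E}; {B, D, E, F}

Candidate key of the original relation: {C, D}.
Within {A, B, C, D, E, F}: {B}⁺ ∩ {A, B, C, D, E, F} = {A, B}, not the whole set, so B -> A violates BCNF; decompose into {A, B} and {B, C, D, E, F}.
{A, B} is in BCNF.
Within {B, C, D, E, F}: {B, D, E}⁺ ∩ {B, C, D, E, F} = {B, D, E, F}, not the whole set, so B, D, E -> F violates BCNF; decompose into {B, D, E, F} and {B, C, D, E}.
{B, D, E, F} is in BCNF.
{B, C, D, E} is in BCNF.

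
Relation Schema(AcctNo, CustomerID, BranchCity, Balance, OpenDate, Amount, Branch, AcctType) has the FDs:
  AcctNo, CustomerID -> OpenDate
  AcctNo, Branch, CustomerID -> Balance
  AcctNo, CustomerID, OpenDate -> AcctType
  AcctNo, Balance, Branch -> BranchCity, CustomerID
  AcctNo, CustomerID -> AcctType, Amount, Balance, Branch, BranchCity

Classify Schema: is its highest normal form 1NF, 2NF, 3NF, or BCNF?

BCNF

Candidate keys: {AcctNo, Balance, Branch}, {AcctNo, CustomerID}. Prime attributes: {AcctNo, Balance, Branch, CustomerID}.
The left-hand side of every FD is a superkey, so BCNF is satisfied.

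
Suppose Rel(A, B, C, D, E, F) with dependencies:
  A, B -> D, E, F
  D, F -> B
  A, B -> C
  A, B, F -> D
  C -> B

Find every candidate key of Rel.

Attributes never on any right-hand side: {A} — every candidate key must contain it.
{A, B}⁺ = {A, B, C, D, E, F}, which is every attribute, so {A, B} is a candidate key.
{A, C}⁺ = {A, B, C, D, E, F}, which is every attribute, so {A, C} is a candidate key.
{A, D, F}⁺ = {A, B, C, D, E, F}, which is every attribute, so {A, D, F} is a candidate key.
No proper subset of any of these is a key, and no other minimal superkey exists.

{A, B}, {A, C}, {A, D, F}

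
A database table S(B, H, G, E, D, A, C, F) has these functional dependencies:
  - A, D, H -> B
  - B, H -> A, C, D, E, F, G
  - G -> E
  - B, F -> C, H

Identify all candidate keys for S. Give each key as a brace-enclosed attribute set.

{A, D, H}, {B, F}, {B, H}

Closure of {B, F} is {A, B, C, D, E, F, G, H}, the whole schema; {B, F} is a candidate key.
Closure of {B, H} is {A, B, C, D, E, F, G, H}, the whole schema; {B, H} is a candidate key.
Closure of {A, D, H} is {A, B, C, D, E, F, G, H}, the whole schema; {A, D, H} is a candidate key.
No proper subset of any of these is a key, and no other minimal superkey exists.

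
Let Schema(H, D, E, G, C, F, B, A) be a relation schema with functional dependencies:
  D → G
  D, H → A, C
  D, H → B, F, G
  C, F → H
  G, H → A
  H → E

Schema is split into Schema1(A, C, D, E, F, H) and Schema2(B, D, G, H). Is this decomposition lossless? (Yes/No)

Yes

Common attributes: {D, H}; their closure is {A, B, C, D, E, F, G, H}.
This includes all of Schema1, so the common attributes are a superkey of Schema1 — the join is lossless.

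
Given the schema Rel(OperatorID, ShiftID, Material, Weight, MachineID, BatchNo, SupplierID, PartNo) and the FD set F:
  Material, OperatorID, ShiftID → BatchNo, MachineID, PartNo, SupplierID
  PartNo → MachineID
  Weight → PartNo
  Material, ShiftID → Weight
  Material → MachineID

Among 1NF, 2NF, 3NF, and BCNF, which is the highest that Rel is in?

Candidate key: {Material, OperatorID, ShiftID}. Prime attributes: {Material, OperatorID, ShiftID}.
For PartNo → MachineID we have {PartNo}⁺ = {MachineID, PartNo}; {PartNo} is not a superkey, so BCNF fails.
PartNo → MachineID has non-prime {MachineID} on the right and a non-superkey on the left, so 3NF fails.
Since {Material} ⊂ {Material, OperatorID, ShiftID} and {Material}⁺ ⊇ {MachineID} with {MachineID} non-prime, there is a partial dependency; 2NF fails.

1NF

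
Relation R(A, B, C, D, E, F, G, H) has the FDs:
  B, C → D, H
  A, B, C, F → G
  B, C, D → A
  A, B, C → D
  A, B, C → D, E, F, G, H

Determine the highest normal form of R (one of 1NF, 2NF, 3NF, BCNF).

Candidate key: {B, C}. Prime attributes: {B, C}.
Each dependency's left side is a superkey — BCNF holds.

BCNF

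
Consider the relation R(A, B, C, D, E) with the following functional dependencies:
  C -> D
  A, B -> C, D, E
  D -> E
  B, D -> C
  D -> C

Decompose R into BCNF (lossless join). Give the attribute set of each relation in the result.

Candidate key of the original relation: {A, B}.
Within {A, B, C, D, E}: {C}⁺ ∩ {A, B, C, D, E} = {C, D, E}, not the whole set, so C -> D, E violates BCNF; decompose into {C, D, E} and {A, B, C}.
{C, D, E}: every determinant is a superkey — BCNF.
{A, B, C}: every determinant is a superkey — BCNF.

{A, B, C}; {C, D, E}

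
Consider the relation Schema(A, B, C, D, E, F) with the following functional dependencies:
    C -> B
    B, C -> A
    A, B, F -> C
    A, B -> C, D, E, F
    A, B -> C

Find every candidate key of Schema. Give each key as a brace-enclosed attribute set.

{A, B}, {C}

Closure of {C} is {A, B, C, D, E, F}, the whole schema; {C} is a candidate key.
Closure of {A, B} is {A, B, C, D, E, F}, the whole schema; {A, B} is a candidate key.
These are minimal and exhaustive — every other superkey contains one of them.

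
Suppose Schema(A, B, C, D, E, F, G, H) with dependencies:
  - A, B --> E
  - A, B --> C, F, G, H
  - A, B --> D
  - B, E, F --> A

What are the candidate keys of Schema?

Attributes never on any right-hand side: {B} — every candidate key must contain it.
Closure of {A, B} is {A, B, C, D, E, F, G, H}, the whole schema; {A, B} is a candidate key.
Closure of {B, E, F} is {A, B, C, D, E, F, G, H}, the whole schema; {B, E, F} is a candidate key.
These are minimal and exhaustive — every other superkey contains one of them.

{A, B}, {B, E, F}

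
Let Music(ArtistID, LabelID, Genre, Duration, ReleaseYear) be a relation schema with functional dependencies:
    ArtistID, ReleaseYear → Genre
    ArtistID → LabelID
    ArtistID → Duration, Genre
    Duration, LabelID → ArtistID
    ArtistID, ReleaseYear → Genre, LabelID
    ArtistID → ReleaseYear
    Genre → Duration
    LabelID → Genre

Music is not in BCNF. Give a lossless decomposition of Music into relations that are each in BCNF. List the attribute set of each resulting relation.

Candidate keys of the original relation: {ArtistID}, {LabelID}.
In {ArtistID, Duration, Genre, LabelID, ReleaseYear}, {Genre} is not a superkey ({Genre}⁺ restricted to this set is {Duration, Genre}), so split on Genre → Duration into {Duration, Genre} and {ArtistID, Genre, LabelID, ReleaseYear}.
{Duration, Genre}: every determinant is a superkey — BCNF.
{ArtistID, Genre, LabelID, ReleaseYear}: every determinant is a superkey — BCNF.

{ArtistID, Genre, LabelID, ReleaseYear}; {Duration, Genre}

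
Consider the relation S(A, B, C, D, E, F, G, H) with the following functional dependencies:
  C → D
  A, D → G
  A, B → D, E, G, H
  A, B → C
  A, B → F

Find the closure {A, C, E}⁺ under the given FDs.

Start with {A, C, E}.
C → D applies; add {D} → now {A, C, D, E}.
A, D → G applies; add {G} → now {A, C, D, E, G}.
No further FD applies.

{A, C, D, E, G}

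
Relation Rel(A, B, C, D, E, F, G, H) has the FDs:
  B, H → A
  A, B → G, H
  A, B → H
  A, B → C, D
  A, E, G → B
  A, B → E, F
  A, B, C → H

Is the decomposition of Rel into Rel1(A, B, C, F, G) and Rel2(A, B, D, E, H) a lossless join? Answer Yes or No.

Yes

Rel1 ∩ Rel2 = {A, B}; its closure under F is {A, B, C, D, E, F, G, H}.
This includes all of Rel1, so the common attributes are a superkey of Rel1 — the join is lossless.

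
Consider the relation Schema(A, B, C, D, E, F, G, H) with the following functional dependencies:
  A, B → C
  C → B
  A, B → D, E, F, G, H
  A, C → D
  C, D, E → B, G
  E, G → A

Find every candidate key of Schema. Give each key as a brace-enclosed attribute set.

{A, B}⁺ = {A, B, C, D, E, F, G, H}, which is every attribute, so {A, B} is a candidate key.
{A, C}⁺ = {A, B, C, D, E, F, G, H}, which is every attribute, so {A, C} is a candidate key.
{B, E, G}⁺ = {A, B, C, D, E, F, G, H}, which is every attribute, so {B, E, G} is a candidate key.
{C, D, E}⁺ = {A, B, C, D, E, F, G, H}, which is every attribute, so {C, D, E} is a candidate key.
{C, E, G}⁺ = {A, B, C, D, E, F, G, H}, which is every attribute, so {C, E, G} is a candidate key.
No proper subset of any of these is a key, and no other minimal superkey exists.

{A, B}, {A, C}, {B, E, G}, {C, D, E}, {C, E, G}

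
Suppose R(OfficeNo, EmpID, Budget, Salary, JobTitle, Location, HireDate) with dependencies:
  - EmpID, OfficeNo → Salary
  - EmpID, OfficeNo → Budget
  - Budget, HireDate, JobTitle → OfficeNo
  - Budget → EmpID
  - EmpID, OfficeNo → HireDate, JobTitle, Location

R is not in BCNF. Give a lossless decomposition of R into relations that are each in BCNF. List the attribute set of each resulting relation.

Candidate keys of the original relation: {Budget, HireDate, JobTitle}, {Budget, OfficeNo}, {EmpID, OfficeNo}.
In {Budget, EmpID, HireDate, JobTitle, Location, OfficeNo, Salary}, {Budget} is not a superkey ({Budget}⁺ restricted to this set is {Budget, EmpID}), so split on Budget → EmpID into {Budget, EmpID} and {Budget, HireDate, JobTitle, Location, OfficeNo, Salary}.
{Budget, EmpID}: every determinant is a superkey — BCNF.
{Budget, HireDate, JobTitle, Location, OfficeNo, Salary}: every determinant is a superkey — BCNF.

{Budget, EmpID}; {Budget, HireDate, JobTitle, Location, OfficeNo, Salary}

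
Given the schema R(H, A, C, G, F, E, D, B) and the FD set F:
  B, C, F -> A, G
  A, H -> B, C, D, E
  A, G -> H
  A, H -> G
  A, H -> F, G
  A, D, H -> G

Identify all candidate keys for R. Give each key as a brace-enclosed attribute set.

{A, G}⁺ = {A, B, C, D, E, F, G, H} — all of the relation — so {A, G} is a candidate key.
{A, H}⁺ = {A, B, C, D, E, F, G, H} — all of the relation — so {A, H} is a candidate key.
{B, C, F}⁺ = {A, B, C, D, E, F, G, H} — all of the relation — so {B, C, F} is a candidate key.
No proper subset of any of these is a key, and no other minimal superkey exists.

{A, G}, {A, H}, {B, C, F}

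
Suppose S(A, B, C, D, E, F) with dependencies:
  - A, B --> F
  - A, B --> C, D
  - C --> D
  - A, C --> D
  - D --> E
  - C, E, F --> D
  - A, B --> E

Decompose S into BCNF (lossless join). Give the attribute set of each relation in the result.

{A, B, C, F}; {C, D}; {D, E}

Candidate key of the original relation: {A, B}.
Within {A, B, C, D, E, F}: {C}⁺ ∩ {A, B, C, D, E, F} = {C, D, E}, not the whole set, so C --> D, E violates BCNF; decompose into {C, D, E} and {A, B, C, F}.
Within {C, D, E}: {D}⁺ ∩ {C, D, E} = {D, E}, not the whole set, so D --> E violates BCNF; decompose into {D, E} and {C, D}.
{D, E} has no BCNF violation.
{C, D} has no BCNF violation.
{A, B, C, F} has no BCNF violation.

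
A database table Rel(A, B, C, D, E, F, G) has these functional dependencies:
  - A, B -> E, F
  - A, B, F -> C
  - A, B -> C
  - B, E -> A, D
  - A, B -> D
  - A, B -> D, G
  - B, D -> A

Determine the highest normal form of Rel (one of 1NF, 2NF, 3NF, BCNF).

Candidate keys: {A, B}, {B, D}, {B, E}. Prime attributes: {A, B, D, E}.
Each dependency's left side is a superkey — BCNF holds.

BCNF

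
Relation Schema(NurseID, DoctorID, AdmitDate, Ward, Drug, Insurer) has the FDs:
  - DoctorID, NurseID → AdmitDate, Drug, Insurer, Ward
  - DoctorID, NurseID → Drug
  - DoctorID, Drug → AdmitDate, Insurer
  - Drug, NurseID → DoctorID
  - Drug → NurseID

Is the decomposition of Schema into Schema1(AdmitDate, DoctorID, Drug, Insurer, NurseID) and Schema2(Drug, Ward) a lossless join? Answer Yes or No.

The shared attributes are {Drug} and {Drug}⁺ = {AdmitDate, DoctorID, Drug, Insurer, NurseID, Ward}.
Schema1 is contained in that closure, so Schema1 ∩ Schema2 → Schema1 holds and the join is lossless.

Yes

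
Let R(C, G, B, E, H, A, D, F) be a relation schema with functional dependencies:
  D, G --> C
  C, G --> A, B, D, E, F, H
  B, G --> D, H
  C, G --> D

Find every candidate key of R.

{B, G}, {C, G}, {D, G}

No FD produces {G}, so it must be in every candidate key.
Closure of {B, G} is {A, B, C, D, E, F, G, H}, the whole schema; {B, G} is a candidate key.
Closure of {C, G} is {A, B, C, D, E, F, G, H}, the whole schema; {C, G} is a candidate key.
Closure of {D, G} is {A, B, C, D, E, F, G, H}, the whole schema; {D, G} is a candidate key.
No proper subset of any of these is a key, and no other minimal superkey exists.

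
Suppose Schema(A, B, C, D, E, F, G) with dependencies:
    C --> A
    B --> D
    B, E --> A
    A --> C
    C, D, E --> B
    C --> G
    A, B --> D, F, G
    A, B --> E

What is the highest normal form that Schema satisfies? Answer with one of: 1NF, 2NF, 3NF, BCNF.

1NF

Candidate keys: {A, B}, {A, D, E}, {B, C}, {B, E}, {C, D, E}. Prime attributes: {A, B, C, D, E}.
C --> A breaks BCNF: {C}⁺ = {A, C, G}, so {C} is not a superkey.
C --> G determines the non-prime attribute {G} from a non-superkey — 3NF is violated.
{A} is a proper subset of the key {A, B}, and {A}⁺ contains the non-prime attribute {G} — a partial dependency, so 2NF is violated.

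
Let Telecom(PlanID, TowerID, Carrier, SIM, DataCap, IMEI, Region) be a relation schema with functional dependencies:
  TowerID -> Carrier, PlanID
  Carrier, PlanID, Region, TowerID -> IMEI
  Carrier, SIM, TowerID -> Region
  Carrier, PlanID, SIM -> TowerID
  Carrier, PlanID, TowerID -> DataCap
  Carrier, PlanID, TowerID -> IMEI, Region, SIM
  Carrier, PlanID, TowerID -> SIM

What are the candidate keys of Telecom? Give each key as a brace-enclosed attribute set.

{Carrier, PlanID, SIM}, {TowerID}

{TowerID} is a candidate key since {TowerID}⁺ = {Carrier, DataCap, IMEI, PlanID, Region, SIM, TowerID} covers every attribute.
{Carrier, PlanID, SIM} is a candidate key since {Carrier, PlanID, SIM}⁺ = {Carrier, DataCap, IMEI, PlanID, Region, SIM, TowerID} covers every attribute.
No proper subset of any of these is a key, and no other minimal superkey exists.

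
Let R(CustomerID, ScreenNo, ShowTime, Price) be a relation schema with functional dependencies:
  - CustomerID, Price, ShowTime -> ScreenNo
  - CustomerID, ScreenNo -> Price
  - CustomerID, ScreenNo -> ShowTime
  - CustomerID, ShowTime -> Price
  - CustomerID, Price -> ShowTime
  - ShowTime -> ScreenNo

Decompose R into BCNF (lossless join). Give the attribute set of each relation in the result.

Candidate keys of the original relation: {CustomerID, Price}, {CustomerID, ScreenNo}, {CustomerID, ShowTime}.
Within {CustomerID, Price, ScreenNo, ShowTime}: {ShowTime}⁺ ∩ {CustomerID, Price, ScreenNo, ShowTime} = {ScreenNo, ShowTime}, not the whole set, so ShowTime -> ScreenNo violates BCNF; decompose into {ScreenNo, ShowTime} and {CustomerID, Price, ShowTime}.
{ScreenNo, ShowTime} has no BCNF violation.
{CustomerID, Price, ShowTime} has no BCNF violation.

{CustomerID, Price, ShowTime}; {ScreenNo, ShowTime}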